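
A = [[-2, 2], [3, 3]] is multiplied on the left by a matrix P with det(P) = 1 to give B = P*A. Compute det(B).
-12

By the multiplicative property of determinants, det(B) = det(P*A) = det(P) * det(A) = det(A),
so the determinant is invariant under multiplication by any determinant-1 matrix; we just need det(A).

det(A) = (-2)(3) - (2)(3) = -6 - 6 = -12

Therefore det(B) = 1 * (-12) = -12.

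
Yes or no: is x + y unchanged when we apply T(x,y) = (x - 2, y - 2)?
No

Substitute T(x,y) = (x - 2, y - 2) into the expression and compare with the original.

Original: x + y
After applying T: (x - 2) + (y - 2) = x + y - 4

This differs from the original x + y (difference: -4), so the expression is NOT invariant.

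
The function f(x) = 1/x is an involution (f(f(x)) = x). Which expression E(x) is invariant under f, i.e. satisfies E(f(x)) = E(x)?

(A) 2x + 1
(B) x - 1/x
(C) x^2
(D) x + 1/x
D

Replace x by f(x) = 1/x in each option and simplify. As a quick numerical cross-check, also compare E(4) with E(f(4)) = E(1/4).

(A) 2x + 1  ->  2(1/x) + 1 = (x + 2)/x; check: E(4) = 9 but E(1/4) = 3/2.   [not invariant]
(B) x - 1/x  ->  (1/x) - 1/(1/x) = -x + 1/x; check: E(4) = 15/4 but E(1/4) = -15/4.   [not invariant]
(C) x^2  ->  (1/x)^2 = x^(-2); check: E(4) = 16 but E(1/4) = 1/16.   [not invariant]
(D) x + 1/x  ->  (1/x) + 1/(1/x), which simplifies back to x + 1/x; check: E(4) = 17/4, E(1/4) = 17/4.   [invariant]

Only (D) is unchanged. E is symmetric under swapping x with f(x) = 1/x, which is exactly what an involution does.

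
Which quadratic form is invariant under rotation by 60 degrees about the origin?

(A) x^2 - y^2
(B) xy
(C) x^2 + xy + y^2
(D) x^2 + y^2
D

Rotation by 60 degrees sends (x, y) to (x/2 - sqrt(3)y/2, sqrt(3)x/2 + y/2).
Substitute the transformed coordinates into each option and compare with the original:
(A) x^2 - y^2  ->  (x/2 - sqrt(3)y/2)^2 - (sqrt(3)x/2 + y/2)^2 = -x^2/2 - sqrt(3)xy + y^2/2   [differs from x^2 - y^2: not invariant]
(B) xy  ->  (x/2 - sqrt(3)y/2)(sqrt(3)x/2 + y/2) = sqrt(3)x^2/4 - xy/2 - sqrt(3)y^2/4   [differs from xy: not invariant]
(C) x^2 + xy + y^2  ->  (x/2 - sqrt(3)y/2)^2 + (x/2 - sqrt(3)y/2)(sqrt(3)x/2 + y/2) + (sqrt(3)x/2 + y/2)^2 = sqrt(3)x^2/4 + x^2 - xy/2 - sqrt(3)y^2/4 + y^2   [differs from x^2 + xy + y^2: not invariant]
(D) x^2 + y^2  ->  (x/2 - sqrt(3)y/2)^2 + (sqrt(3)x/2 + y/2)^2 = x^2 + y^2   [equals x^2 + y^2: invariant]

Only option (D), x^2 + y^2, is unchanged by the transformation.
x^2 + y^2 is the squared distance from the origin, which rotations preserve.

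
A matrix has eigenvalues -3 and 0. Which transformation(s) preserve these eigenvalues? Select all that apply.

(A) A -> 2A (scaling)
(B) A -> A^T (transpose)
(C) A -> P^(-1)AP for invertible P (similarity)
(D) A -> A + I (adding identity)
B and C

Eigenvalues are preserved by:
1. Similarity transformations: A -> P^(-1)AP (same characteristic polynomial)
2. Transpose: A^T has the same eigenvalues as A

Eigenvalues are NOT preserved by:
- Adding identity: eigenvalues become -3+1, 0+1
- Scaling: eigenvalues become -6, 0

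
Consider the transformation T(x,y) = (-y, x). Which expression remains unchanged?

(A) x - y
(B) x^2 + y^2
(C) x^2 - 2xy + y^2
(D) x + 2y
B

An expression E(x,y) is invariant under T if E(T(x,y)) = E(x,y). Here T(x,y) = (-y, x).
Substitute the transformed coordinates into each option and compare with the original:
(A) x - y  ->  (-y) - (x) = -x - y   [differs from x - y: not invariant]
(B) x^2 + y^2  ->  (-y)^2 + (x)^2 = x^2 + y^2   [equals x^2 + y^2: invariant]
(C) x^2 - 2xy + y^2  ->  (-y)^2 - 2(-y)(x) + (x)^2 = x^2 + 2xy + y^2   [differs from x^2 - 2xy + y^2: not invariant]
(D) x + 2y  ->  (-y) + 2(x) = 2x - y   [differs from x + 2y: not invariant]

Only option (B), x^2 + y^2, is unchanged by the transformation.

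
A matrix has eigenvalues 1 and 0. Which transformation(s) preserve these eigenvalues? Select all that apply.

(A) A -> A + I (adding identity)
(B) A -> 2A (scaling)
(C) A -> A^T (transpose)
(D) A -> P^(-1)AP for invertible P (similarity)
C and D

Eigenvalues are preserved by:
1. Similarity transformations: A -> P^(-1)AP (same characteristic polynomial)
2. Transpose: A^T has the same eigenvalues as A

Eigenvalues are NOT preserved by:
- Adding identity: eigenvalues become 1+1, 0+1
- Scaling: eigenvalues become 2, 0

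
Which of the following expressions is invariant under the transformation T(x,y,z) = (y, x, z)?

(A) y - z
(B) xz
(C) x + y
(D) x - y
C

Apply T(x,y,z) = (y, x, z) to each option, i.e. replace (x, y, z) by the transformed coordinates.
Substitute the transformed coordinates into each option and compare with the original:
(A) y - z  ->  (x) - (z) = x - z   [differs from y - z: not invariant]
(B) xz  ->  (y)(z) = yz   [differs from xz: not invariant]
(C) x + y  ->  (y) + (x) = x + y   [equals x + y: invariant]
(D) x - y  ->  (y) - (x) = -x + y   [differs from x - y: not invariant]

Only option (C), x + y, is unchanged by the transformation.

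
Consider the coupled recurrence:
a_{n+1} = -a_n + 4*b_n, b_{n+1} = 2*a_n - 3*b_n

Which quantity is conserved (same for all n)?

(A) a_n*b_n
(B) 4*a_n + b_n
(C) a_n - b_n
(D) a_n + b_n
D

Replace a_n by a_{n+1} = -a_n + 4*b_n and b_n by b_{n+1} = 2*a_n - 3*b_n in each option and simplify:
(A) a_n*b_n  ->  (-a_n + 4*b_n)*(2*a_n - 3*b_n) = -2*a_n^2 + 11*a_n*b_n - 12*b_n^2   [not conserved]
(B) 4*a_n + b_n  ->  4*(-a_n + 4*b_n) + (2*a_n - 3*b_n) = -2*a_n + 13*b_n   [not conserved]
(C) a_n - b_n  ->  (-a_n + 4*b_n) - (2*a_n - 3*b_n) = -3*a_n + 7*b_n   [not conserved]
(D) a_n + b_n  ->  (-a_n + 4*b_n) + (2*a_n - 3*b_n) = a_n + b_n   [conserved]

Only (D) a_n + b_n returns to itself after one step, so it is the conserved quantity.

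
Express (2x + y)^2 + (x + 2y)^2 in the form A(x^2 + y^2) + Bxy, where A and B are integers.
5(x^2 + y^2) + 8xy

Expanding: (2x + y)^2 = 4x^2 + 4xy + y^2
(x + 2y)^2 = x^2 + 4xy + 4y^2
Sum = (4+1)(x^2+y^2) + 8xy = 5(x^2 + y^2) + 8xy
This is symmetric in x and y.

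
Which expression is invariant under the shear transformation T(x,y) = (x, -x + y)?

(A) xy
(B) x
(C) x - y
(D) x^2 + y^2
B

Under the shear T(x,y) = (x, -x + y):
Substitute the transformed coordinates into each option and compare with the original:
(A) xy  ->  (x)(-x + y) = -x^2 + xy   [differs from xy: not invariant]
(B) x  ->  (x) = x   [equals x: invariant]
(C) x - y  ->  (x) - (-x + y) = 2x - y   [differs from x - y: not invariant]
(D) x^2 + y^2  ->  (x)^2 + (-x + y)^2 = 2x^2 - 2xy + y^2   [differs from x^2 + y^2: not invariant]

Only option (B), x, is unchanged by the transformation.
A vertical shear moves points parallel to the y-axis, so the x-coordinate (and any function of x alone) is unchanged.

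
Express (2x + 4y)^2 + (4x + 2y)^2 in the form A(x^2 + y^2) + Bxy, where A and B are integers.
20(x^2 + y^2) + 32xy

Expanding: (2x + 4y)^2 = 4x^2 + 16xy + 16y^2
(4x + 2y)^2 = 16x^2 + 16xy + 4y^2
Sum = (4+16)(x^2+y^2) + 32xy = 20(x^2 + y^2) + 32xy
This is symmetric in x and y.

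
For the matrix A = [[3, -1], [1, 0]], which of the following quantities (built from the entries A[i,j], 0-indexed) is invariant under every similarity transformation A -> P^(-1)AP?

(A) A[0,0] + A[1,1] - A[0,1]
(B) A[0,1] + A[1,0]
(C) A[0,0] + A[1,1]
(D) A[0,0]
C

A[0,0] + A[1,1] is the trace of A. By the cyclic property of the trace, tr(P^(-1)AP) = tr(APP^(-1)) = tr(A), so it is the same for every matrix similar to A.

The other combinations are not similarity invariants. For example, take P = [[1, -1], [0, 1]] (det P = 1), so P^(-1) = [[1, 1], [0, 1]] and
B = P^(-1)AP = [[4, -5], [1, -1]].
Evaluating each option on A and on B:
(A) A[0,0] + A[1,1] - A[0,1]: 4 for A, 8 for B -> changes
(B) A[0,1] + A[1,0]: 0 for A, -4 for B -> changes
(C) A[0,0] + A[1,1]: 3 for A, 3 for B -> unchanged
(D) A[0,0]: 3 for A, 4 for B -> changes

Only (C) A[0,0] + A[1,1] = 3 survives (and it does so for every P, not just this one), so it is the invariant.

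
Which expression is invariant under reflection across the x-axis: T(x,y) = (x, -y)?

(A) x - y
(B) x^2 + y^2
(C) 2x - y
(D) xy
B

The map is reflection across the x-axis: T(x,y) = (x, -y).
Substitute the transformed coordinates into each option and compare with the original:
(A) x - y  ->  (x) - (-y) = x + y   [differs from x - y: not invariant]
(B) x^2 + y^2  ->  (x)^2 + (-y)^2 = x^2 + y^2   [equals x^2 + y^2: invariant]
(C) 2x - y  ->  2(x) - (-y) = 2x + y   [differs from 2x - y: not invariant]
(D) xy  ->  (x)(-y) = -xy   [differs from xy: not invariant]

Only option (B), x^2 + y^2, is unchanged by the transformation.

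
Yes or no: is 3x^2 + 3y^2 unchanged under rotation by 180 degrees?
Yes

Applying rotation by 180 degrees: x' = x*cos(180 degrees) - y*sin(180 degrees) = -x, y' = x*sin(180 degrees) + y*cos(180 degrees) = -y

Substituting into 3x^2 + 3y^2:
3(-x)^2 + 3(-y)^2
= 3x^2 + 3y^2

This equals the original expression 3x^2 + 3y^2, so it IS invariant.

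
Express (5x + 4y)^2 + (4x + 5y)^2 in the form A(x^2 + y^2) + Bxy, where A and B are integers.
41(x^2 + y^2) + 80xy

Expanding: (5x + 4y)^2 = 25x^2 + 40xy + 16y^2
(4x + 5y)^2 = 16x^2 + 40xy + 25y^2
Sum = (25+16)(x^2+y^2) + 80xy = 41(x^2 + y^2) + 80xy
This is symmetric in x and y.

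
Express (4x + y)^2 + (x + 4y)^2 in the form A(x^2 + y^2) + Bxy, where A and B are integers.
17(x^2 + y^2) + 16xy

Expanding: (4x + y)^2 = 16x^2 + 8xy + y^2
(x + 4y)^2 = x^2 + 8xy + 16y^2
Sum = (16+1)(x^2+y^2) + 16xy = 17(x^2 + y^2) + 16xy
This is symmetric in x and y.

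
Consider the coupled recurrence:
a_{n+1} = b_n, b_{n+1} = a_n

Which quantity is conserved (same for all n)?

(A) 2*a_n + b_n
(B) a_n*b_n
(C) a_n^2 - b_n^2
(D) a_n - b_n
B

Replace a_n by a_{n+1} = b_n and b_n by b_{n+1} = a_n in each option and simplify:
(A) 2*a_n + b_n  ->  2*(b_n) + (a_n) = a_n + 2*b_n   [not conserved]
(B) a_n*b_n  ->  (b_n)*(a_n) = a_n*b_n   [conserved]
(C) a_n^2 - b_n^2  ->  (b_n)^2 - (a_n)^2 = -a_n^2 + b_n^2   [not conserved]
(D) a_n - b_n  ->  (b_n) - (a_n) = -a_n + b_n   [not conserved]

Only (B) a_n*b_n returns to itself after one step, so it is the conserved quantity.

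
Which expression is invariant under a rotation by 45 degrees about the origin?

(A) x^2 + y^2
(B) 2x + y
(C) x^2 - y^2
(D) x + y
A

A rotation by 45 degrees sends (x, y) to (sqrt(2)x/2 - sqrt(2)y/2, sqrt(2)x/2 + sqrt(2)y/2).
Substitute the transformed coordinates into each option and compare with the original:
(A) x^2 + y^2  ->  (sqrt(2)x/2 - sqrt(2)y/2)^2 + (sqrt(2)x/2 + sqrt(2)y/2)^2 = x^2 + y^2   [equals x^2 + y^2: invariant]
(B) 2x + y  ->  2(sqrt(2)x/2 - sqrt(2)y/2) + (sqrt(2)x/2 + sqrt(2)y/2) = 3sqrt(2)x/2 - sqrt(2)y/2   [differs from 2x + y: not invariant]
(C) x^2 - y^2  ->  (sqrt(2)x/2 - sqrt(2)y/2)^2 - (sqrt(2)x/2 + sqrt(2)y/2)^2 = -2xy   [differs from x^2 - y^2: not invariant]
(D) x + y  ->  (sqrt(2)x/2 - sqrt(2)y/2) + (sqrt(2)x/2 + sqrt(2)y/2) = sqrt(2)x   [differs from x + y: not invariant]

Only option (A), x^2 + y^2, is unchanged by the transformation.
Geometrically, x^2 + y^2 is the squared distance from the origin, which every rotation about the origin preserves.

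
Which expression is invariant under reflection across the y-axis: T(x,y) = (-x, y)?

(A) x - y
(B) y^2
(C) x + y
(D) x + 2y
B

The map is reflection across the y-axis: T(x,y) = (-x, y).
Substitute the transformed coordinates into each option and compare with the original:
(A) x - y  ->  (-x) - (y) = -x - y   [differs from x - y: not invariant]
(B) y^2  ->  (y)^2 = y^2   [equals y^2: invariant]
(C) x + y  ->  (-x) + (y) = -x + y   [differs from x + y: not invariant]
(D) x + 2y  ->  (-x) + 2(y) = -x + 2y   [differs from x + 2y: not invariant]

Only option (B), y^2, is unchanged by the transformation.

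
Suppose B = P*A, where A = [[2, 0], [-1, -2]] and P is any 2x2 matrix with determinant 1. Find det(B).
-4

By the multiplicative property of determinants, det(B) = det(P*A) = det(P) * det(A) = det(A),
so the determinant is invariant under multiplication by any determinant-1 matrix; we just need det(A).

det(A) = (2)(-2) - (0)(-1) = -4 - 0 = -4

Therefore det(B) = 1 * (-4) = -4.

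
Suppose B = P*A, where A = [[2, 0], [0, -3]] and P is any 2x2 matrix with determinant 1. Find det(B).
-6

By the multiplicative property of determinants, det(B) = det(P*A) = det(P) * det(A) = det(A),
so the determinant is invariant under multiplication by any determinant-1 matrix; we just need det(A).

det(A) = (2)(-3) - (0)(0) = -6 - 0 = -6

Therefore det(B) = 1 * (-6) = -6.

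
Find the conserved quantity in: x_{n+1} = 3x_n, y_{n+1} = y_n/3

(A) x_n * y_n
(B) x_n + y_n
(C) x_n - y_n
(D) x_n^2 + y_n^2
A

For the recurrence x_{n+1} = 3x_n, y_{n+1} = y_n/3:

x_{n+1} * y_{n+1} = (3x_n) * (y_n/3) = x_n * y_n
The product is conserved.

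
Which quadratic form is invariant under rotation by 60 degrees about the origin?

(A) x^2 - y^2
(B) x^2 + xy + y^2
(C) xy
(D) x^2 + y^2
D

Rotation by 60 degrees sends (x, y) to (x/2 - sqrt(3)y/2, sqrt(3)x/2 + y/2).
Substitute the transformed coordinates into each option and compare with the original:
(A) x^2 - y^2  ->  (x/2 - sqrt(3)y/2)^2 - (sqrt(3)x/2 + y/2)^2 = -x^2/2 - sqrt(3)xy + y^2/2   [differs from x^2 - y^2: not invariant]
(B) x^2 + xy + y^2  ->  (x/2 - sqrt(3)y/2)^2 + (x/2 - sqrt(3)y/2)(sqrt(3)x/2 + y/2) + (sqrt(3)x/2 + y/2)^2 = sqrt(3)x^2/4 + x^2 - xy/2 - sqrt(3)y^2/4 + y^2   [differs from x^2 + xy + y^2: not invariant]
(C) xy  ->  (x/2 - sqrt(3)y/2)(sqrt(3)x/2 + y/2) = sqrt(3)x^2/4 - xy/2 - sqrt(3)y^2/4   [differs from xy: not invariant]
(D) x^2 + y^2  ->  (x/2 - sqrt(3)y/2)^2 + (sqrt(3)x/2 + y/2)^2 = x^2 + y^2   [equals x^2 + y^2: invariant]

Only option (D), x^2 + y^2, is unchanged by the transformation.
x^2 + y^2 is the squared distance from the origin, which rotations preserve.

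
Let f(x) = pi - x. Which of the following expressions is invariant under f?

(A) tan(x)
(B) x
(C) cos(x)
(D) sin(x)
D

For f(x) = pi - x:
sin(pi - x) = sin(x), so sine is invariant under this transformation.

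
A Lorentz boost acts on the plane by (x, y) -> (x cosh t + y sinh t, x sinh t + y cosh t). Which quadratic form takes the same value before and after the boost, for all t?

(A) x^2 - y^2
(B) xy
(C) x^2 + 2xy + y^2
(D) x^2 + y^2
A

Write x' = x cosh t + y sinh t, y' = x sinh t + y cosh t and substitute into each option:
(A) x^2 - y^2: (x cosh t + y sinh t)^2 - (x sinh t + y cosh t)^2 = x^2(cosh^2 t - sinh^2 t) + 2xy(cosh t sinh t - sinh t cosh t) + y^2(sinh^2 t - cosh^2 t) = x^2 - y^2   [invariant, using cosh^2 t - sinh^2 t = 1]
(B) xy: (x cosh t + y sinh t)(x sinh t + y cosh t) = xy(cosh^2 t + sinh^2 t) + (x^2 + y^2) sinh t cosh t = xy cosh 2t + (x^2 + y^2)(sinh 2t)/2   [not invariant for t != 0]
(C) x^2 + 2xy + y^2: (x' + y')^2 with x' + y' = (x + y)(cosh t + sinh t) = (x + y)e^t, so it becomes (x + y)^2 e^(2t)   [not invariant for t != 0]
(D) x^2 + y^2: (x cosh t + y sinh t)^2 + (x sinh t + y cosh t)^2 = (x^2 + y^2)(cosh^2 t + sinh^2 t) + 4xy sinh t cosh t = (x^2 + y^2) cosh 2t + 2xy sinh 2t   [not invariant for t != 0]

Only (A) x^2 - y^2 is unchanged; it is the Minkowski form preserved by Lorentz boosts, just as x^2 + y^2 is preserved by ordinary rotations.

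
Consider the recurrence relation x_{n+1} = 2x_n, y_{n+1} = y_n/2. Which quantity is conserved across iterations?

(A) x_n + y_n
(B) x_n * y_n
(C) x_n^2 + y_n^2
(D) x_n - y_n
B

For the recurrence x_{n+1} = 2x_n, y_{n+1} = y_n/2:

x_{n+1} * y_{n+1} = (2x_n) * (y_n/2) = x_n * y_n
The product is conserved.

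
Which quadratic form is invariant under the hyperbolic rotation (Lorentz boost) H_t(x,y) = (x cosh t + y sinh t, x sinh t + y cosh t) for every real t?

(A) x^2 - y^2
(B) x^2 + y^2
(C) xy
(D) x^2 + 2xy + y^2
A

Write x' = x cosh t + y sinh t, y' = x sinh t + y cosh t and substitute into each option:
(A) x^2 - y^2: (x cosh t + y sinh t)^2 - (x sinh t + y cosh t)^2 = x^2(cosh^2 t - sinh^2 t) + 2xy(cosh t sinh t - sinh t cosh t) + y^2(sinh^2 t - cosh^2 t) = x^2 - y^2   [invariant, using cosh^2 t - sinh^2 t = 1]
(B) x^2 + y^2: (x cosh t + y sinh t)^2 + (x sinh t + y cosh t)^2 = (x^2 + y^2)(cosh^2 t + sinh^2 t) + 4xy sinh t cosh t = (x^2 + y^2) cosh 2t + 2xy sinh 2t   [not invariant for t != 0]
(C) xy: (x cosh t + y sinh t)(x sinh t + y cosh t) = xy(cosh^2 t + sinh^2 t) + (x^2 + y^2) sinh t cosh t = xy cosh 2t + (x^2 + y^2)(sinh 2t)/2   [not invariant for t != 0]
(D) x^2 + 2xy + y^2: (x' + y')^2 with x' + y' = (x + y)(cosh t + sinh t) = (x + y)e^t, so it becomes (x + y)^2 e^(2t)   [not invariant for t != 0]

Only (A) x^2 - y^2 is unchanged; it is the Minkowski form preserved by Lorentz boosts, just as x^2 + y^2 is preserved by ordinary rotations.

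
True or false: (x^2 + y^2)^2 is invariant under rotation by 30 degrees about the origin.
True

Applying rotation by 30 degrees: x' = x*cos(30 degrees) - y*sin(30 degrees) = sqrt(3)x/2 - y/2, y' = x*sin(30 degrees) + y*cos(30 degrees) = x/2 + sqrt(3)y/2

Substituting into (x^2 + y^2)^2:
((sqrt(3)x/2 - y/2)^2 + (x/2 + sqrt(3)y/2)^2)^2
= x^4 + 2x^2y^2 + y^4 = (x^2 + y^2)^2

This equals the original expression (x^2 + y^2)^2, so it IS invariant.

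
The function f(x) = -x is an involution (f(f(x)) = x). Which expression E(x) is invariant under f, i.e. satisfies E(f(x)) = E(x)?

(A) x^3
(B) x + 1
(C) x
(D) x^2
D

Replace x by f(x) = -x in each option and simplify. As a quick numerical cross-check, also compare E(3) with E(f(3)) = E(-3).

(A) x^3  ->  (-x)^3 = -x^3; check: E(3) = 27 but E(-3) = -27.   [not invariant]
(B) x + 1  ->  (-x) + 1 = 1 - x; check: E(3) = 4 but E(-3) = -2.   [not invariant]
(C) x  ->  (-x) = -x; check: E(3) = 3 but E(-3) = -3.   [not invariant]
(D) x^2  ->  (-x)^2, which simplifies back to x^2; check: E(3) = 9, E(-3) = 9.   [invariant]

Only (D) is unchanged. E is symmetric under swapping x with f(x) = -x, which is exactly what an involution does.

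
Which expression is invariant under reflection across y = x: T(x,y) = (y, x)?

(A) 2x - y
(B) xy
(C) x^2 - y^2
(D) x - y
B

The map is reflection across y = x: T(x,y) = (y, x).
Substitute the transformed coordinates into each option and compare with the original:
(A) 2x - y  ->  2(y) - (x) = -x + 2y   [differs from 2x - y: not invariant]
(B) xy  ->  (y)(x) = xy   [equals xy: invariant]
(C) x^2 - y^2  ->  (y)^2 - (x)^2 = -x^2 + y^2   [differs from x^2 - y^2: not invariant]
(D) x - y  ->  (y) - (x) = -x + y   [differs from x - y: not invariant]

Only option (B), xy, is unchanged by the transformation.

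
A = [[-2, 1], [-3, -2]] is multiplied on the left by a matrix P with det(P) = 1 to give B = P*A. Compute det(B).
7

By the multiplicative property of determinants, det(B) = det(P*A) = det(P) * det(A) = det(A),
so the determinant is invariant under multiplication by any determinant-1 matrix; we just need det(A).

det(A) = (-2)(-2) - (1)(-3) = 4 - (-3) = 7

Therefore det(B) = 1 * 7 = 7.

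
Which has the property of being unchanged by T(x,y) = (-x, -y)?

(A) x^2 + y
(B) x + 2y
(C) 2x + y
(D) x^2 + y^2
D

An expression E(x,y) is invariant under T if E(T(x,y)) = E(x,y). Here T(x,y) = (-x, -y).
Substitute the transformed coordinates into each option and compare with the original:
(A) x^2 + y  ->  (-x)^2 + (-y) = x^2 - y   [differs from x^2 + y: not invariant]
(B) x + 2y  ->  (-x) + 2(-y) = -x - 2y   [differs from x + 2y: not invariant]
(C) 2x + y  ->  2(-x) + (-y) = -2x - y   [differs from 2x + y: not invariant]
(D) x^2 + y^2  ->  (-x)^2 + (-y)^2 = x^2 + y^2   [equals x^2 + y^2: invariant]

Only option (D), x^2 + y^2, is unchanged by the transformation.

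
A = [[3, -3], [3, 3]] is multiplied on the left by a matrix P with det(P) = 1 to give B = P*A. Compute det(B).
18

By the multiplicative property of determinants, det(B) = det(P*A) = det(P) * det(A) = det(A),
so the determinant is invariant under multiplication by any determinant-1 matrix; we just need det(A).

det(A) = (3)(3) - (-3)(3) = 9 - (-9) = 18

Therefore det(B) = 1 * 18 = 18.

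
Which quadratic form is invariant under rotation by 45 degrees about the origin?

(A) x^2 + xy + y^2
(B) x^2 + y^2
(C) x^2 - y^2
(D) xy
B

Rotation by 45 degrees sends (x, y) to (sqrt(2)x/2 - sqrt(2)y/2, sqrt(2)x/2 + sqrt(2)y/2).
Substitute the transformed coordinates into each option and compare with the original:
(A) x^2 + xy + y^2  ->  (sqrt(2)x/2 - sqrt(2)y/2)^2 + (sqrt(2)x/2 - sqrt(2)y/2)(sqrt(2)x/2 + sqrt(2)y/2) + (sqrt(2)x/2 + sqrt(2)y/2)^2 = 3x^2/2 + y^2/2   [differs from x^2 + xy + y^2: not invariant]
(B) x^2 + y^2  ->  (sqrt(2)x/2 - sqrt(2)y/2)^2 + (sqrt(2)x/2 + sqrt(2)y/2)^2 = x^2 + y^2   [equals x^2 + y^2: invariant]
(C) x^2 - y^2  ->  (sqrt(2)x/2 - sqrt(2)y/2)^2 - (sqrt(2)x/2 + sqrt(2)y/2)^2 = -2xy   [differs from x^2 - y^2: not invariant]
(D) xy  ->  (sqrt(2)x/2 - sqrt(2)y/2)(sqrt(2)x/2 + sqrt(2)y/2) = x^2/2 - y^2/2   [differs from xy: not invariant]

Only option (B), x^2 + y^2, is unchanged by the transformation.
x^2 + y^2 is the squared distance from the origin, which rotations preserve.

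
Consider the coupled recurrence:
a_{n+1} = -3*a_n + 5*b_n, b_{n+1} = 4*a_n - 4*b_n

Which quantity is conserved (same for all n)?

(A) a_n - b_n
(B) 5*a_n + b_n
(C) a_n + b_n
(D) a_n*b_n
C

Replace a_n by a_{n+1} = -3*a_n + 5*b_n and b_n by b_{n+1} = 4*a_n - 4*b_n in each option and simplify:
(A) a_n - b_n  ->  (-3*a_n + 5*b_n) - (4*a_n - 4*b_n) = -7*a_n + 9*b_n   [not conserved]
(B) 5*a_n + b_n  ->  5*(-3*a_n + 5*b_n) + (4*a_n - 4*b_n) = -11*a_n + 21*b_n   [not conserved]
(C) a_n + b_n  ->  (-3*a_n + 5*b_n) + (4*a_n - 4*b_n) = a_n + b_n   [conserved]
(D) a_n*b_n  ->  (-3*a_n + 5*b_n)*(4*a_n - 4*b_n) = -12*a_n^2 + 32*a_n*b_n - 20*b_n^2   [not conserved]

Only (C) a_n + b_n returns to itself after one step, so it is the conserved quantity.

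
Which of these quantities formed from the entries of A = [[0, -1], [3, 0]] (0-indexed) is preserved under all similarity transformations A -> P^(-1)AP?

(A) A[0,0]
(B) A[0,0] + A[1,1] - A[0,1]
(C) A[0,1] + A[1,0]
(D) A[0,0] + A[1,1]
D

A[0,0] + A[1,1] is the trace of A. By the cyclic property of the trace, tr(P^(-1)AP) = tr(APP^(-1)) = tr(A), so it is the same for every matrix similar to A.

The other combinations are not similarity invariants. For example, take P = [[2, 1], [1, 1]] (det P = 1), so P^(-1) = [[1, -1], [-1, 2]] and
B = P^(-1)AP = [[-7, -4], [13, 7]].
Evaluating each option on A and on B:
(A) A[0,0]: 0 for A, -7 for B -> changes
(B) A[0,0] + A[1,1] - A[0,1]: 1 for A, 4 for B -> changes
(C) A[0,1] + A[1,0]: 2 for A, 9 for B -> changes
(D) A[0,0] + A[1,1]: 0 for A, 0 for B -> unchanged

Only (D) A[0,0] + A[1,1] = 0 survives (and it does so for every P, not just this one), so it is the invariant.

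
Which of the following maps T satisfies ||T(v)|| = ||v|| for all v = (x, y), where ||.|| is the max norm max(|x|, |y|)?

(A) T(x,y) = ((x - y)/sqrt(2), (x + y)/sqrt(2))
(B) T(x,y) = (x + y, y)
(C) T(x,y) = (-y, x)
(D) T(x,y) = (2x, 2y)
C

A transformation preserves a norm if ||T(v)|| = ||v|| for every v; a single vector where the norm changes rules an option out.

(A) T(x,y) = ((x - y)/sqrt(2), (x + y)/sqrt(2)): v = (1, 0) has norm max(|1|, |0|) = 1, but T(v) = (sqrt(2)/2, sqrt(2)/2) has norm sqrt(2)/2 -- not preserved.
(B) T(x,y) = (x + y, y): v = (1, 1) has norm max(|1|, |1|) = 1, but T(v) = (2, 1) has norm 2 -- not preserved.
(C) T(x,y) = (-y, x): preserves the norm -- it only permutes the coordinates and/or flips signs, which leaves max(|x|, |y|) unchanged.
(D) T(x,y) = (2x, 2y): v = (1, 0) has norm max(|1|, |0|) = 1, but T(v) = (2, 0) has norm 2 -- not preserved.

Therefore the answer is (C).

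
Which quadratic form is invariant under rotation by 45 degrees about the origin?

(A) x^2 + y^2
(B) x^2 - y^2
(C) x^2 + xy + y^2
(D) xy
A

Rotation by 45 degrees sends (x, y) to (sqrt(2)x/2 - sqrt(2)y/2, sqrt(2)x/2 + sqrt(2)y/2).
Substitute the transformed coordinates into each option and compare with the original:
(A) x^2 + y^2  ->  (sqrt(2)x/2 - sqrt(2)y/2)^2 + (sqrt(2)x/2 + sqrt(2)y/2)^2 = x^2 + y^2   [equals x^2 + y^2: invariant]
(B) x^2 - y^2  ->  (sqrt(2)x/2 - sqrt(2)y/2)^2 - (sqrt(2)x/2 + sqrt(2)y/2)^2 = -2xy   [differs from x^2 - y^2: not invariant]
(C) x^2 + xy + y^2  ->  (sqrt(2)x/2 - sqrt(2)y/2)^2 + (sqrt(2)x/2 - sqrt(2)y/2)(sqrt(2)x/2 + sqrt(2)y/2) + (sqrt(2)x/2 + sqrt(2)y/2)^2 = 3x^2/2 + y^2/2   [differs from x^2 + xy + y^2: not invariant]
(D) xy  ->  (sqrt(2)x/2 - sqrt(2)y/2)(sqrt(2)x/2 + sqrt(2)y/2) = x^2/2 - y^2/2   [differs from xy: not invariant]

Only option (A), x^2 + y^2, is unchanged by the transformation.
x^2 + y^2 is the squared distance from the origin, which rotations preserve.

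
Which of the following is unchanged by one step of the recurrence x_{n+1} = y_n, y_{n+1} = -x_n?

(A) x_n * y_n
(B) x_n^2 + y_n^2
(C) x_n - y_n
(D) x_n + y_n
B

For the recurrence x_{n+1} = y_n, y_{n+1} = -x_n:

x_{n+1}^2 + y_{n+1}^2 = y_n^2 + (-x_n)^2 = x_n^2 + y_n^2
The sum of squares is conserved (like energy in a harmonic oscillator).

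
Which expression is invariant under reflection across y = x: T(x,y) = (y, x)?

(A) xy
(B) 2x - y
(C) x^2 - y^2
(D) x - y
A

The map is reflection across y = x: T(x,y) = (y, x).
Substitute the transformed coordinates into each option and compare with the original:
(A) xy  ->  (y)(x) = xy   [equals xy: invariant]
(B) 2x - y  ->  2(y) - (x) = -x + 2y   [differs from 2x - y: not invariant]
(C) x^2 - y^2  ->  (y)^2 - (x)^2 = -x^2 + y^2   [differs from x^2 - y^2: not invariant]
(D) x - y  ->  (y) - (x) = -x + y   [differs from x - y: not invariant]

Only option (A), xy, is unchanged by the transformation.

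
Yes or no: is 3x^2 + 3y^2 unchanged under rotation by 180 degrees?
Yes

Applying rotation by 180 degrees: x' = x*cos(180 degrees) - y*sin(180 degrees) = -x, y' = x*sin(180 degrees) + y*cos(180 degrees) = -y

Substituting into 3x^2 + 3y^2:
3(-x)^2 + 3(-y)^2
= 3x^2 + 3y^2

This equals the original expression 3x^2 + 3y^2, so it IS invariant.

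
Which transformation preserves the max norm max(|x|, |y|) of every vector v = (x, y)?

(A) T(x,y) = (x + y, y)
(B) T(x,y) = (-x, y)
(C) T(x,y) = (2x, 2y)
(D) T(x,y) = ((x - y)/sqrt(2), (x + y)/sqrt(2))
B

A transformation preserves a norm if ||T(v)|| = ||v|| for every v; a single vector where the norm changes rules an option out.

(A) T(x,y) = (x + y, y): v = (1, 1) has norm max(|1|, |1|) = 1, but T(v) = (2, 1) has norm 2 -- not preserved.
(B) T(x,y) = (-x, y): preserves the norm -- it only permutes the coordinates and/or flips signs, which leaves max(|x|, |y|) unchanged.
(C) T(x,y) = (2x, 2y): v = (1, 0) has norm max(|1|, |0|) = 1, but T(v) = (2, 0) has norm 2 -- not preserved.
(D) T(x,y) = ((x - y)/sqrt(2), (x + y)/sqrt(2)): v = (1, 0) has norm max(|1|, |0|) = 1, but T(v) = (sqrt(2)/2, sqrt(2)/2) has norm sqrt(2)/2 -- not preserved.

Therefore the answer is (B).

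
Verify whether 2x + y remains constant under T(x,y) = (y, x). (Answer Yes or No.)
No

Substitute T(x,y) = (y, x) into the expression and compare with the original.

Original: 2x + y
After applying T: 2(y) + (x) = x + 2y

This differs from the original 2x + y (difference: -x + y), so the expression is NOT invariant.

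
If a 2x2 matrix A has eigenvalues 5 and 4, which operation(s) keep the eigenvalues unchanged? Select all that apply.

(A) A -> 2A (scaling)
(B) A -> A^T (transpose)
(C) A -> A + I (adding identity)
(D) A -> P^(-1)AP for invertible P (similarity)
B and D

Eigenvalues are preserved by:
1. Similarity transformations: A -> P^(-1)AP (same characteristic polynomial)
2. Transpose: A^T has the same eigenvalues as A

Eigenvalues are NOT preserved by:
- Adding identity: eigenvalues become 5+1, 4+1
- Scaling: eigenvalues become 10, 8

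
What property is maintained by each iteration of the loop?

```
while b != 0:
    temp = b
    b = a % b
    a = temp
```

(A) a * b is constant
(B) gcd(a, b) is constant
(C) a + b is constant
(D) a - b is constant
B

A loop invariant must hold before the first iteration and be re-established by every execution of the body.

(B) gcd(a, b) is constant: One iteration replaces (a, b) by (b, a mod b). Since a mod b = a - q*b for an integer q, any common divisor of a and b divides b and a mod b, and conversely; hence gcd(b, a mod b) = gcd(a, b). For instance (31, 11) -> (11, 9) keeps gcd = 1. At exit b = 0 and a = gcd of the original inputs.

The other options fail:
(A) a * b is constant: e.g. (a, b) = (31, 11) -> (11, 9): the product goes from 341 to 99.
(C) a + b is constant: e.g. (a, b) = (31, 11) -> (11, 9): the sum goes from 42 to 20.
(D) a - b is constant: e.g. (a, b) = (31, 11) -> (11, 9): the difference goes from 20 to 2.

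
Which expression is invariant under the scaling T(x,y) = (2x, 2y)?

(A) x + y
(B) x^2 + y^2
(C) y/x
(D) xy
C

Under the uniform scaling T(x,y) = (2x, 2y):
Substitute the transformed coordinates into each option and compare with the original:
(A) x + y  ->  (2x) + (2y) = 2x + 2y   [differs from x + y: not invariant]
(B) x^2 + y^2  ->  (2x)^2 + (2y)^2 = 4x^2 + 4y^2   [differs from x^2 + y^2: not invariant]
(C) y/x  ->  (2y)/(2x) = y/x   [equals y/x: invariant]
(D) xy  ->  (2x)(2y) = 4xy   [differs from xy: not invariant]

Only option (C), y/x, is unchanged by the transformation.
The common factor 2 cancels in a ratio of coordinates, while sums, products and sums of squares pick up factors of 2 or 4.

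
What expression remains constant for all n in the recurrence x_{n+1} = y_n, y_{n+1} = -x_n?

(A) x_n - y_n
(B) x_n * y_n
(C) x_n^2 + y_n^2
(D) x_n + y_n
C

For the recurrence x_{n+1} = y_n, y_{n+1} = -x_n:

x_{n+1}^2 + y_{n+1}^2 = y_n^2 + (-x_n)^2 = x_n^2 + y_n^2
The sum of squares is conserved (like energy in a harmonic oscillator).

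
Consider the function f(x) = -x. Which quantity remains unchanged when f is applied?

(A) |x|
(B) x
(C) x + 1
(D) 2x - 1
A

For f(x) = -x:
Applying f replaces x by -x. Since |-x| = |x|, the absolute value is unchanged by f, whereas x -> -x, 2x - 1 -> -2x - 1 and x + 1 -> -x + 1 all change.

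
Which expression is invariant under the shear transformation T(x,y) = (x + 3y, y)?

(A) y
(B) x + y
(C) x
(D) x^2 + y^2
A

Under the shear T(x,y) = (x + 3y, y):
Substitute the transformed coordinates into each option and compare with the original:
(A) y  ->  (y) = y   [equals y: invariant]
(B) x + y  ->  (x + 3y) + (y) = x + 4y   [differs from x + y: not invariant]
(C) x  ->  (x + 3y) = x + 3y   [differs from x: not invariant]
(D) x^2 + y^2  ->  (x + 3y)^2 + (y)^2 = x^2 + 6xy + 10y^2   [differs from x^2 + y^2: not invariant]

Only option (A), y, is unchanged by the transformation.
A horizontal shear moves points parallel to the x-axis, so the y-coordinate (and any function of y alone) is unchanged.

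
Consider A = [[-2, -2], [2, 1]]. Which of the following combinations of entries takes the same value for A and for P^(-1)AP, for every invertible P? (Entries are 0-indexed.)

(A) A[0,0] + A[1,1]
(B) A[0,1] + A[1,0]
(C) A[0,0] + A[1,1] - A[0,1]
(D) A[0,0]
A

A[0,0] + A[1,1] is the trace of A. By the cyclic property of the trace, tr(P^(-1)AP) = tr(APP^(-1)) = tr(A), so it is the same for every matrix similar to A.

The other combinations are not similarity invariants. For example, take P = [[1, 1], [1, 2]] (det P = 1), so P^(-1) = [[2, -1], [-1, 1]] and
B = P^(-1)AP = [[-11, -16], [7, 10]].
Evaluating each option on A and on B:
(A) A[0,0] + A[1,1]: -1 for A, -1 for B -> unchanged
(B) A[0,1] + A[1,0]: 0 for A, -9 for B -> changes
(C) A[0,0] + A[1,1] - A[0,1]: 1 for A, 15 for B -> changes
(D) A[0,0]: -2 for A, -11 for B -> changes

Only (A) A[0,0] + A[1,1] = -1 survives (and it does so for every P, not just this one), so it is the invariant.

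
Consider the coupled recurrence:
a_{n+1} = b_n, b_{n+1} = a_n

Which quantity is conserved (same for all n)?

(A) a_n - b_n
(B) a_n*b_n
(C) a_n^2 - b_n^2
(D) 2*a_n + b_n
B

Replace a_n by a_{n+1} = b_n and b_n by b_{n+1} = a_n in each option and simplify:
(A) a_n - b_n  ->  (b_n) - (a_n) = -a_n + b_n   [not conserved]
(B) a_n*b_n  ->  (b_n)*(a_n) = a_n*b_n   [conserved]
(C) a_n^2 - b_n^2  ->  (b_n)^2 - (a_n)^2 = -a_n^2 + b_n^2   [not conserved]
(D) 2*a_n + b_n  ->  2*(b_n) + (a_n) = a_n + 2*b_n   [not conserved]

Only (B) a_n*b_n returns to itself after one step, so it is the conserved quantity.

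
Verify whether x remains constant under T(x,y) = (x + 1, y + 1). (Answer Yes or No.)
No

Substitute T(x,y) = (x + 1, y + 1) into the expression and compare with the original.

Original: x
After applying T: (x + 1) = x + 1

This differs from the original x (difference: 1), so the expression is NOT invariant.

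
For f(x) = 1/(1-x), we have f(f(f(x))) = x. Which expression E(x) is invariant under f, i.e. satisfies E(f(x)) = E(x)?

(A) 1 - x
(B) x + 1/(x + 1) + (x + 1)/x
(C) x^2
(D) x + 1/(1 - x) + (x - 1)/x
D

Replace x by f(x) = 1/(1 - x) in each option and simplify. As a quick numerical cross-check, also compare E(3) with E(f(3)) = E(-1/2).

(A) 1 - x  ->  1 - (1/(1 - x)) = x/(x - 1); check: E(3) = -2 but E(-1/2) = 3/2.   [not invariant]
(B) x + 1/(x + 1) + (x + 1)/x  ->  (1/(1 - x)) + 1/((1/(1 - x)) + 1) + ((1/(1 - x)) + 1)/(1/(1 - x)) = (-x^3 + 6x^2 - 11x + 7)/(x^2 - 3x + 2); check: E(3) = 55/12 but E(-1/2) = 1/2.   [not invariant]
(C) x^2  ->  (1/(1 - x))^2 = (x - 1)^(-2); check: E(3) = 9 but E(-1/2) = 1/4.   [not invariant]
(D) x + 1/(1 - x) + (x - 1)/x  ->  (1/(1 - x)) + 1/(1 - (1/(1 - x))) + ((1/(1 - x)) - 1)/(1/(1 - x)), which simplifies back to x + 1/(1 - x) + (x - 1)/x; check: E(3) = 19/6, E(-1/2) = 19/6.   [invariant]

Only (D) is unchanged. Indeed f(f(x)) = 1/(1 - 1/(1-x)) = (1-x)/(-x) = (x-1)/x, so E(x) = x + f(x) + f(f(x)) is the sum over the whole 3-cycle; applying f just permutes the three terms cyclically (x -> f(x) -> f(f(x)) -> x), leaving the sum unchanged.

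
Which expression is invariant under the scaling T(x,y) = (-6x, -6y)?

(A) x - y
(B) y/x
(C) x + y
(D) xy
B

Under the uniform scaling T(x,y) = (-6x, -6y):
Substitute the transformed coordinates into each option and compare with the original:
(A) x - y  ->  (-6x) - (-6y) = -6x + 6y   [differs from x - y: not invariant]
(B) y/x  ->  (-6y)/(-6x) = y/x   [equals y/x: invariant]
(C) x + y  ->  (-6x) + (-6y) = -6x - 6y   [differs from x + y: not invariant]
(D) xy  ->  (-6x)(-6y) = 36xy   [differs from xy: not invariant]

Only option (B), y/x, is unchanged by the transformation.
The common factor -6 cancels in a ratio of coordinates, while sums, products and sums of squares pick up factors of -6 or 36.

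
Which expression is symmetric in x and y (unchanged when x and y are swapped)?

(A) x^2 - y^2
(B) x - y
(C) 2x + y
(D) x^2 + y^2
D

A symmetric expression is unchanged when the variables are permuted; here the transformation to test is the swap (x, y) -> (y, x).
Substitute the transformed coordinates into each option and compare with the original:
(A) x^2 - y^2  ->  (y)^2 - (x)^2 = -x^2 + y^2   [differs from x^2 - y^2: not invariant]
(B) x - y  ->  (y) - (x) = -x + y   [differs from x - y: not invariant]
(C) 2x + y  ->  2(y) + (x) = x + 2y   [differs from 2x + y: not invariant]
(D) x^2 + y^2  ->  (y)^2 + (x)^2 = x^2 + y^2   [equals x^2 + y^2: invariant]

Only option (D), x^2 + y^2, is unchanged by the transformation.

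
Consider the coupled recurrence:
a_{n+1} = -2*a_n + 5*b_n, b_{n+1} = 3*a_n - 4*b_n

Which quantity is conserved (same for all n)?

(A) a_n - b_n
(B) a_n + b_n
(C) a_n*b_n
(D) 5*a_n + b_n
B

Replace a_n by a_{n+1} = -2*a_n + 5*b_n and b_n by b_{n+1} = 3*a_n - 4*b_n in each option and simplify:
(A) a_n - b_n  ->  (-2*a_n + 5*b_n) - (3*a_n - 4*b_n) = -5*a_n + 9*b_n   [not conserved]
(B) a_n + b_n  ->  (-2*a_n + 5*b_n) + (3*a_n - 4*b_n) = a_n + b_n   [conserved]
(C) a_n*b_n  ->  (-2*a_n + 5*b_n)*(3*a_n - 4*b_n) = -6*a_n^2 + 23*a_n*b_n - 20*b_n^2   [not conserved]
(D) 5*a_n + b_n  ->  5*(-2*a_n + 5*b_n) + (3*a_n - 4*b_n) = -7*a_n + 21*b_n   [not conserved]

Only (B) a_n + b_n returns to itself after one step, so it is the conserved quantity.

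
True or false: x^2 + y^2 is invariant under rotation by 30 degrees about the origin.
True

Applying rotation by 30 degrees: x' = x*cos(30 degrees) - y*sin(30 degrees) = sqrt(3)x/2 - y/2, y' = x*sin(30 degrees) + y*cos(30 degrees) = x/2 + sqrt(3)y/2

Substituting into x^2 + y^2:
(sqrt(3)x/2 - y/2)^2 + (x/2 + sqrt(3)y/2)^2
= x^2 + y^2

This equals the original expression x^2 + y^2, so it IS invariant.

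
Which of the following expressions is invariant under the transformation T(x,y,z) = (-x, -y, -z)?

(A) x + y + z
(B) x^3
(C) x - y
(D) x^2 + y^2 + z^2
D

Apply T(x,y,z) = (-x, -y, -z) to each option, i.e. replace (x, y, z) by the transformed coordinates.
Substitute the transformed coordinates into each option and compare with the original:
(A) x + y + z  ->  (-x) + (-y) + (-z) = -x - y - z   [differs from x + y + z: not invariant]
(B) x^3  ->  (-x)^3 = -x^3   [differs from x^3: not invariant]
(C) x - y  ->  (-x) - (-y) = -x + y   [differs from x - y: not invariant]
(D) x^2 + y^2 + z^2  ->  (-x)^2 + (-y)^2 + (-z)^2 = x^2 + y^2 + z^2   [equals x^2 + y^2 + z^2: invariant]

Only option (D), x^2 + y^2 + z^2, is unchanged by the transformation.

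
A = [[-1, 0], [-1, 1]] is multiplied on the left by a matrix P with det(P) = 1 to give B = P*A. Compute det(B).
-1

By the multiplicative property of determinants, det(B) = det(P*A) = det(P) * det(A) = det(A),
so the determinant is invariant under multiplication by any determinant-1 matrix; we just need det(A).

det(A) = (-1)(1) - (0)(-1) = -1 - 0 = -1

Therefore det(B) = 1 * (-1) = -1.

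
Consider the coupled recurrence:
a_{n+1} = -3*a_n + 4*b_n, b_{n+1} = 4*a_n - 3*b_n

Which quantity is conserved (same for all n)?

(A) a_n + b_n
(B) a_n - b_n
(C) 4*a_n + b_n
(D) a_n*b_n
A

Replace a_n by a_{n+1} = -3*a_n + 4*b_n and b_n by b_{n+1} = 4*a_n - 3*b_n in each option and simplify:
(A) a_n + b_n  ->  (-3*a_n + 4*b_n) + (4*a_n - 3*b_n) = a_n + b_n   [conserved]
(B) a_n - b_n  ->  (-3*a_n + 4*b_n) - (4*a_n - 3*b_n) = -7*a_n + 7*b_n   [not conserved]
(C) 4*a_n + b_n  ->  4*(-3*a_n + 4*b_n) + (4*a_n - 3*b_n) = -8*a_n + 13*b_n   [not conserved]
(D) a_n*b_n  ->  (-3*a_n + 4*b_n)*(4*a_n - 3*b_n) = -12*a_n^2 + 25*a_n*b_n - 12*b_n^2   [not conserved]

Only (A) a_n + b_n returns to itself after one step, so it is the conserved quantity.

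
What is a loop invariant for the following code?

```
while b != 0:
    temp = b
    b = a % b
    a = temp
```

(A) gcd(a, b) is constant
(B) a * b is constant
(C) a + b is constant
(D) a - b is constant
A

A loop invariant must hold before the first iteration and be re-established by every execution of the body.

(A) gcd(a, b) is constant: One iteration replaces (a, b) by (b, a mod b). Since a mod b = a - q*b for an integer q, any common divisor of a and b divides b and a mod b, and conversely; hence gcd(b, a mod b) = gcd(a, b). For instance (22, 8) -> (8, 6) keeps gcd = 2. At exit b = 0 and a = gcd of the original inputs.

The other options fail:
(B) a * b is constant: e.g. (a, b) = (22, 8) -> (8, 6): the product goes from 176 to 48.
(C) a + b is constant: e.g. (a, b) = (22, 8) -> (8, 6): the sum goes from 30 to 14.
(D) a - b is constant: e.g. (a, b) = (22, 8) -> (8, 6): the difference goes from 14 to 2.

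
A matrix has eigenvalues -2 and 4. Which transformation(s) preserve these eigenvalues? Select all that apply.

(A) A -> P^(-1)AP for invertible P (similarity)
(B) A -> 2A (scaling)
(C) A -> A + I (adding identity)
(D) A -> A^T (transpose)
A and D

Eigenvalues are preserved by:
1. Similarity transformations: A -> P^(-1)AP (same characteristic polynomial)
2. Transpose: A^T has the same eigenvalues as A

Eigenvalues are NOT preserved by:
- Adding identity: eigenvalues become -2+1, 4+1
- Scaling: eigenvalues become -4, 8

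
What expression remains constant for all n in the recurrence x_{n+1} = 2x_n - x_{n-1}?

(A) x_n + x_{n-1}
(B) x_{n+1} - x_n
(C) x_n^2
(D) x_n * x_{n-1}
B

For the recurrence x_{n+1} = 2x_n - x_{n-1}:

If x_{n+1} = 2x_n - x_{n-1}, then:
x_{n+1} - x_n = x_n - x_{n-1}
The first difference is constant throughout the sequence.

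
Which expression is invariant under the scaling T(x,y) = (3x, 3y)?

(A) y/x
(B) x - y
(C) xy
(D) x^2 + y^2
A

Under the uniform scaling T(x,y) = (3x, 3y):
Substitute the transformed coordinates into each option and compare with the original:
(A) y/x  ->  (3y)/(3x) = y/x   [equals y/x: invariant]
(B) x - y  ->  (3x) - (3y) = 3x - 3y   [differs from x - y: not invariant]
(C) xy  ->  (3x)(3y) = 9xy   [differs from xy: not invariant]
(D) x^2 + y^2  ->  (3x)^2 + (3y)^2 = 9x^2 + 9y^2   [differs from x^2 + y^2: not invariant]

Only option (A), y/x, is unchanged by the transformation.
The common factor 3 cancels in a ratio of coordinates, while sums, products and sums of squares pick up factors of 3 or 9.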